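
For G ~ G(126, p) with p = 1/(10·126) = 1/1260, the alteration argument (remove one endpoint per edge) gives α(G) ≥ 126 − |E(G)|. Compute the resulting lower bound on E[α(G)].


E[|E(G)|] = C(126, 2)·p = 7875 · (1/1260) = 25/4.
E[α(G)] ≥ n − E[|E(G)|] = 126 − 25/4 = 479/4.
Numerically: ≈ 119.75000.
(This is only a lower bound; the true E[α(G)] may be larger.)

E[α(G)] ≥ 479/4 ≈ 119.75000.


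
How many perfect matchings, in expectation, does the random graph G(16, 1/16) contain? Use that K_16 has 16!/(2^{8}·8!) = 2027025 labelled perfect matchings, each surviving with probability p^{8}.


K_16 has 16!/(2^{8}·8!) = 2027025 labelled perfect matchings.
For each such perfect matching H, let X_H = 1 if all 8 edges of H are present in G. Then P[X_H = 1] = p^{8} = (1/16)^{8} = 1/4294967296.
Summing the indicators: E[X] = Σ_H E[X_H] = 2027025 · p^{8} = 2027025 · 1/4294967296 = 2027025/4294967296.
Numerically: E[X] ≈ 0.000472.

E[X] = 2027025 · (1/16)^{8} = 2027025/4294967296 ≈ 0.000472.


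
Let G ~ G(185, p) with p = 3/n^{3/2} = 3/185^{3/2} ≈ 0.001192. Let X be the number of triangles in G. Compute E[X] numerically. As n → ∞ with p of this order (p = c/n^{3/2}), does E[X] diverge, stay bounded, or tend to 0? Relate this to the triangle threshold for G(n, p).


Number of potential triangles: C(185, 3) = 1038220.
Each occurs with probability p³ ≈ (0.001192)³ ≈ 1.694693e-09.
By linearity: E[X] = C(185, 3)·p³ ≈ 1038220 · 1.694693e-09 ≈ 0.0018.
Since α = 3/2 > 1, p = c/n^{3/2} = o(1/n) is below the triangle threshold p ~ 1/n. Asymptotically E[X] ~ (c³/6)·n^{3(1−α)} = (3³/6)·n^{-1.5} → 0, so by Markov's inequality G has no triangles w.h.p.

E[X] ≈ 0.0018; in regime p = Θ(1/n^{3/2}) E[X] tends to 0 (below the triangle threshold p ~ 1/n).


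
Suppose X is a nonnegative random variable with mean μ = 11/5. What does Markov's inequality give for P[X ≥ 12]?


μ = E[X] = 11/5, a = 12.
Markov: P[X ≥ 12] ≤ μ/a = (11/5)/12 = 11/60.
Numerically: ≈ 0.183.
(Since a = 12 > μ = 2.200, the bound 11/60 is < 1 and informative.)

P[X ≥ 12] ≤ 11/60 ≈ 0.183.


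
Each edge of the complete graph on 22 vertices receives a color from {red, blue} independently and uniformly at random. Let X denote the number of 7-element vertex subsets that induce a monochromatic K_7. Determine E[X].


Let X = Σ_S X_S over the C(22, 7) = 170544 subsets S of size 7, where X_S = 1 if the K_7 on S is monochromatic.
For a fixed S, the K_7 on S has C(7, 2) = 21 edges. P[all 21 edges red] = (1/2)^21, and likewise for blue, so P[monochromatic] = 2·(1/2)^21 = 2^{1 − 21} = 1/1048576.
By linearity of expectation: E[X] = C(22, 7) · 2^{1 − 21} = 170544 · 1/1048576 = 10659/65536.
Numerically: E[X] ≈ 0.1626.

E[X] = C(22,7)·2^(1−C(7,2)) = 10659/65536 ≈ 0.1626.


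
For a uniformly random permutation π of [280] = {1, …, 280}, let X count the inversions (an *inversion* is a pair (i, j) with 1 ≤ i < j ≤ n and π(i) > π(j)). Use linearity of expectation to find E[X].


Write X = Σ X_I over the C(280, 2) = 39060 pairs i < j, with X_I the indicator of one inversion.
There are 39060 indicators.
For each fixed pair i < j, the values π(i) and π(j) are two distinct elements of {1, …, 280} in uniformly random order; by symmetry P[π(i) > π(j)] = 1/2.
By linearity: E[X] = 39060 · (1/2) = C(280, 2) · (1/2) = 39060/2 = 19530 ≈ 19530.000.

E[X] = 19530 = 19530.000.


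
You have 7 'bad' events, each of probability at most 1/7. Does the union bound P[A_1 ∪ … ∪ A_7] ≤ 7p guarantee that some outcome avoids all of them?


Union bound: P[∪_{i=1}^{7} A_i] ≤ Σ_i P[A_i] ≤ 7·p = 7·(1/7) = 1.
Numerically: 1 ≈ 1.0000.
Is 1 < 1? NO.
Since the bound 1 is ≥ 1, the union bound is uninformative here; it does NOT by itself certify existence.

7·p = 1 ≈ 1.0000; existence NOT certified by the union bound.


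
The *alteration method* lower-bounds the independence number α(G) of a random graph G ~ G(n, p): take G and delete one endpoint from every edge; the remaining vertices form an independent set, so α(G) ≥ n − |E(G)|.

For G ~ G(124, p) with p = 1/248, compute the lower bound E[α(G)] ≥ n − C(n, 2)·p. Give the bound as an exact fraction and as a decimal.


E[|E(G)|] = C(124, 2)·p = 7626 · (1/248) = 123/4.
E[α(G)] ≥ n − E[|E(G)|] = 124 − 123/4 = 373/4.
Numerically: ≈ 93.250.
(This is only a lower bound; the true E[α(G)] may be larger.)

E[α(G)] ≥ 373/4 ≈ 93.250.


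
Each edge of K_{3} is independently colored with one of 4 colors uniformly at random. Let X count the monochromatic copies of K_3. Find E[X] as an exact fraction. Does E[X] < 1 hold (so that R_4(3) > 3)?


E[X] = C(3, 3) · 4^{1 − 3} = 1 · 4^{−2} = 1/16.
As a reduced fraction: E[X] = 1/16 ≈ 0.0625.
Is E[X] < 1? YES.
Since E[X] < 1, there exists a 4-coloring of K_{3} with no monochromatic K_3; hence R_4(3) > 3.

E[X] = 1/16 ≈ 0.0625; E[X] < 1, so R_4(3) > 3.


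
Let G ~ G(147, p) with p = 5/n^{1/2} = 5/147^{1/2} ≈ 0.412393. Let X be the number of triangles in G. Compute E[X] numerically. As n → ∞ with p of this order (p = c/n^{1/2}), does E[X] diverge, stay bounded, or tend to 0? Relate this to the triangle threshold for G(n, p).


Number of potential triangles: C(147, 3) = 518665.
Each occurs with probability p³ ≈ (0.412393)³ ≈ 7.01348724e-02.
By linearity: E[X] = C(147, 3)·p³ ≈ 518665 · 7.01348724e-02 ≈ 36376.503568.
Since α = 1/2 < 1, p = c/n^{1/2} ≫ 1/n is above the triangle threshold p ~ 1/n. Asymptotically E[X] ~ (c³/6)·n^{3(1−α)} = (5³/6)·n^{1.5} → ∞; triangles are abundant w.h.p.

E[X] ≈ 36376.503568; in regime p = Θ(1/n^{1/2}) E[X] diverges (above the triangle threshold p ~ 1/n).


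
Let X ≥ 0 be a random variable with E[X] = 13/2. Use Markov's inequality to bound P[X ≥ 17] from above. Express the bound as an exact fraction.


μ = E[X] = 13/2, a = 17.
Markov: P[X ≥ 17] ≤ μ/a = (13/2)/17 = 13/34.
Numerically: ≈ 0.38235.
(Since a = 17 > μ = 6.50000, the bound 13/34 is < 1 and informative.)

P[X ≥ 17] ≤ 13/34 ≈ 0.38235.


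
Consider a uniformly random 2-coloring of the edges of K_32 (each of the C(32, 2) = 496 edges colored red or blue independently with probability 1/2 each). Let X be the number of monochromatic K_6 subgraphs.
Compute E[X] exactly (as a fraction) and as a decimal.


Let X = Σ_S X_S over the C(32, 6) = 906192 subsets S of size 6, where X_S = 1 if the K_6 on S is monochromatic.
For a fixed S, the K_6 on S has C(6, 2) = 15 edges. P[all 15 edges red] = (1/2)^15, and likewise for blue, so P[monochromatic] = 2·(1/2)^15 = 2^{1 − 15} = 1/16384.
By linearity: E[X] = C(32, 6) · 2^{1 − 15} = 906192 · 1/16384 = 56637/1024.
Numerically: E[X] ≈ 55.30957.

E[X] = C(32,6)·2^(1−C(6,2)) = 56637/1024 ≈ 55.30957.


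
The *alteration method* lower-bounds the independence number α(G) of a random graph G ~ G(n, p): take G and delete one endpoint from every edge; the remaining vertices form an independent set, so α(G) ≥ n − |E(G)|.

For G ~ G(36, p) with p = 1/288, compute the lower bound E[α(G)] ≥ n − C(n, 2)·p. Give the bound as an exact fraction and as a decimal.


E[|E(G)|] = C(36, 2)·p = 630 · (1/288) = 35/16.
E[α(G)] ≥ n − E[|E(G)|] = 36 − 35/16 = 541/16.
Numerically: ≈ 33.81250.
(This is only a lower bound; the true E[α(G)] may be larger.)

E[α(G)] ≥ 541/16 ≈ 33.81250.


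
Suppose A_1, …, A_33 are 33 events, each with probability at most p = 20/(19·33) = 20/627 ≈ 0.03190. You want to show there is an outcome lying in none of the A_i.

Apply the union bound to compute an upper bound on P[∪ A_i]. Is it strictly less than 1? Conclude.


Union bound: P[∪_{i=1}^{33} A_i] ≤ Σ_i P[A_i] ≤ 33·p = 33·(20/627) = 20/19.
Numerically: 20/19 ≈ 1.05263.
Is 20/19 < 1? NO.
Since the bound 20/19 is ≥ 1, the union bound is uninformative here; it does NOT by itself certify existence.

33·p = 20/19 ≈ 1.05263; existence NOT certified by the union bound.


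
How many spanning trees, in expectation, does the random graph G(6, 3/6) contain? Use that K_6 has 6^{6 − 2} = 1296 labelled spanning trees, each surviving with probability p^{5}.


K_6 has 6^{6 − 2} = 1296 labelled spanning trees.
For each such spanning tree H, let X_H = 1 if all 5 edges of H are present in G. Then P[X_H = 1] = p^{5} = (1/2)^{5} = 1/32.
Summing the indicators: E[X] = Σ_H E[X_H] = 1296 · p^{5} = 1296 · 1/32 = 81/2.
Numerically: E[X] ≈ 40.5.

E[X] = 1296 · (1/2)^{5} = 81/2 ≈ 40.5.


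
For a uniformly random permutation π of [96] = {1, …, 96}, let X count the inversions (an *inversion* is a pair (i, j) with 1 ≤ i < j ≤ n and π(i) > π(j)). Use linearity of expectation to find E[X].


Write X = Σ X_I over the C(96, 2) = 4560 pairs i < j, with X_I the indicator of one inversion.
There are 4560 indicators.
For each fixed pair i < j, the values π(i) and π(j) are two distinct elements of {1, …, 96} in uniformly random order; by symmetry P[π(i) > π(j)] = 1/2.
By linearity: E[X] = 4560 · (1/2) = C(96, 2) · (1/2) = 4560/2 = 2280 ≈ 2280.0000.

E[X] = 2280 = 2280.0000.


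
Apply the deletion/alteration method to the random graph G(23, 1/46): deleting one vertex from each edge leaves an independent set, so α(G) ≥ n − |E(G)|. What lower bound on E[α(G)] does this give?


E[|E(G)|] = C(23, 2)·p = 253 · (1/46) = 11/2.
E[α(G)] ≥ n − E[|E(G)|] = 23 − 11/2 = 35/2.
Numerically: ≈ 17.500.
(This is only a lower bound; the true E[α(G)] may be larger.)

E[α(G)] ≥ 35/2 ≈ 17.500.


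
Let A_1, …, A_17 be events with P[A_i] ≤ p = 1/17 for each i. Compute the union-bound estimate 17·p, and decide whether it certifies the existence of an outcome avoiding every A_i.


Union bound: P[∪_{i=1}^{17} A_i] ≤ Σ_i P[A_i] ≤ 17·p = 17·(1/17) = 1.
Numerically: 1 ≈ 1.000.
Is 1 < 1? NO.
Since the bound 1 is ≥ 1, the union bound is uninformative here; it does NOT by itself certify existence.

17·p = 1 ≈ 1.000; existence NOT certified by the union bound.


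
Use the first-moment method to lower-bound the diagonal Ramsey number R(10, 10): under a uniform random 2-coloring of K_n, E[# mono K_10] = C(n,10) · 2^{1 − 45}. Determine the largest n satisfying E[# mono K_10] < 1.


We need C(n, 10) · 2^{1 − 45} < 1, i.e. C(n, 10) < 2^{45 − 1} = 17592186044416.
Check values of n near the boundary:
  n = 99: C(99, 10) = 15579278510796; 15579278510796 < 17592186044416? YES
  n = 100: C(100, 10) = 17310309456440; 17310309456440 < 17592186044416? YES
  n = 101: C(101, 10) = 19212541264840; 19212541264840 < 17592186044416? NO
  n = 102: C(102, 10) = 21300860967540; 21300860967540 < 17592186044416? NO
The largest n with C(n, 10) < 17592186044416 is n = 100 (where E[X] = 2163788682055/2199023255552 ≈ 0.984). Hence R(10, 10) > 100, i.e. R(10, 10) ≥ 101.

Largest n = 100; hence R(10, 10) > 100.


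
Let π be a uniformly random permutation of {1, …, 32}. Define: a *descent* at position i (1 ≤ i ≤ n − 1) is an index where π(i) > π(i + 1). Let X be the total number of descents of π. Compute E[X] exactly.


Write X = Σ X_I over i = 1, …, 31, with X_I the indicator of one descent.
There are 31 indicators.
For each fixed i, the pair (π(i), π(i+1)) is a uniformly random ordered pair of distinct values from {1, …, 32}; by symmetry P[π(i) > π(i+1)] = 1/2.
By linearity: E[X] = 31 · (1/2) = (32 − 1) · (1/2) = 31/2 ≈ 15.500.

E[X] = 31/2 = 15.500.


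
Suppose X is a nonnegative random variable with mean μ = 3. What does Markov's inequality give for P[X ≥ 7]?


μ = E[X] = 3, a = 7.
Markov: P[X ≥ 7] ≤ μ/a = (3)/7 = 3/7.
Numerically: ≈ 0.42857.
(Since a = 7 > μ = 3.00000, the bound 3/7 is < 1 and informative.)

P[X ≥ 7] ≤ 3/7 ≈ 0.42857.


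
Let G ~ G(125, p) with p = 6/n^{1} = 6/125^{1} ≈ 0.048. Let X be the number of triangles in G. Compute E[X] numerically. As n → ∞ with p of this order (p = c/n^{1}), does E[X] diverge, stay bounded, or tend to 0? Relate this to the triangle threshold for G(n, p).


Number of potential triangles: C(125, 3) = 317750.
Each occurs with probability p³ ≈ (0.048)³ ≈ 1.105920e-04.
By linearity: E[X] = C(125, 3)·p³ ≈ 317750 · 1.105920e-04 ≈ 35.1406.
Here α = 1, so p = 6/n is exactly at the triangle threshold p ~ 1/n. Asymptotically E[X] → c³/6 = 6³/6 = 36 ≈ 36.0000, a bounded constant. In this regime the triangle count is asymptotically Poisson(c³/6).

E[X] ≈ 35.1406; in regime p = Θ(1/n^{1}) E[X] stays bounded (at the triangle threshold p ~ 1/n).


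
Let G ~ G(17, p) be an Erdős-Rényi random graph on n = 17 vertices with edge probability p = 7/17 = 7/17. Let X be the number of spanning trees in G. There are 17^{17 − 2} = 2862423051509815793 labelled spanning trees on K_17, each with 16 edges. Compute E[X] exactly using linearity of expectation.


K_17 has 17^{17 − 2} = 2862423051509815793 labelled spanning trees.
For each such spanning tree H, let X_H = 1 if all 16 edges of H are present in G. Then P[X_H = 1] = p^{16} = (7/17)^{16} = 33232930569601/48661191875666868481.
Summing the indicators: E[X] = Σ_H E[X_H] = 2862423051509815793 · p^{16} = 2862423051509815793 · 33232930569601/48661191875666868481 = 33232930569601/17.
Numerically: E[X] ≈ 1.9549e+12.

E[X] = 2862423051509815793 · (7/17)^{16} = 33232930569601/17 ≈ 1.9549e+12.


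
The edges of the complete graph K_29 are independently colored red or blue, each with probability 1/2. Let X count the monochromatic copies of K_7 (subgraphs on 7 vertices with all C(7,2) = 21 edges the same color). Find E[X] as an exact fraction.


Let X = Σ_S X_S over the C(29, 7) = 1560780 subsets S of size 7, where X_S = 1 if the K_7 on S is monochromatic.
For a fixed S, the K_7 on S has C(7, 2) = 21 edges. P[all 21 edges red] = (1/2)^21, and likewise for blue, so P[monochromatic] = 2·(1/2)^21 = 2^{1 − 21} = 1/1048576.
By linearity: E[X] = C(29, 7) · 2^{1 − 21} = 1560780 · 1/1048576 = 390195/262144.
Numerically: E[X] ≈ 1.48848.

E[X] = C(29,7)·2^(1−C(7,2)) = 390195/262144 ≈ 1.48848.


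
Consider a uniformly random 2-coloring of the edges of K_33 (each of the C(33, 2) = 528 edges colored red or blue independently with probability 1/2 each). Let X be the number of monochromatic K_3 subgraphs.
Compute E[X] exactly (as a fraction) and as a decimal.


Let X = Σ_S X_S over the C(33, 3) = 5456 subsets S of size 3, where X_S = 1 if the K_3 on S is monochromatic.
For a fixed S, the K_3 on S has C(3, 2) = 3 edges. P[all 3 edges red] = (1/2)^3, and likewise for blue, so P[monochromatic] = 2·(1/2)^3 = 2^{1 − 3} = 1/4.
By linearity of expectation: E[X] = C(33, 3) · 2^{1 − 3} = 5456 · 1/4 = 1364.
Numerically: E[X] ≈ 1364.00000.

E[X] = C(33,3)·2^(1−C(3,2)) = 1364 ≈ 1364.00000.


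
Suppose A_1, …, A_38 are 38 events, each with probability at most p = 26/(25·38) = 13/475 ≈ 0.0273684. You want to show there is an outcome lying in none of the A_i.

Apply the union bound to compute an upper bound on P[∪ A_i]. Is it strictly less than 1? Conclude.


Union bound: P[∪_{i=1}^{38} A_i] ≤ Σ_i P[A_i] ≤ 38·p = 38·(13/475) = 26/25.
Numerically: 26/25 ≈ 1.0400000.
Is 26/25 < 1? NO.
Since the bound 26/25 is ≥ 1, the union bound is uninformative here; it does NOT by itself certify existence.

38·p = 26/25 ≈ 1.0400000; existence NOT certified by the union bound.


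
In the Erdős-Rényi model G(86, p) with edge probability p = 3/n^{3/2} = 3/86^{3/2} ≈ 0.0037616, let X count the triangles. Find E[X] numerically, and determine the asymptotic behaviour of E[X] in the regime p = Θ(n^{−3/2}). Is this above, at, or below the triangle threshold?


Number of potential triangles: C(86, 3) = 102340.
Each occurs with probability p³ ≈ (0.0037616)³ ≈ 5.3225621e-08.
By linearity: E[X] = C(86, 3)·p³ ≈ 102340 · 5.3225621e-08 ≈ 0.00545.
Since α = 3/2 > 1, p = c/n^{3/2} = o(1/n) is below the triangle threshold p ~ 1/n. Asymptotically E[X] ~ (c³/6)·n^{3(1−α)} = (3³/6)·n^{-1.5} → 0, so by Markov's inequality G has no triangles w.h.p.

E[X] ≈ 0.00545; in regime p = Θ(1/n^{3/2}) E[X] tends to 0 (below the triangle threshold p ~ 1/n).


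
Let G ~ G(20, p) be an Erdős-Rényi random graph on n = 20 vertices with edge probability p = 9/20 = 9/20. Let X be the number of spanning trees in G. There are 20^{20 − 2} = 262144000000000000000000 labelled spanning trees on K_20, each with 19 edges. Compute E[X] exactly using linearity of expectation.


K_20 has 20^{20 − 2} = 262144000000000000000000 labelled spanning trees.
For each such spanning tree H, let X_H = 1 if all 19 edges of H are present in G. Then P[X_H = 1] = p^{19} = (9/20)^{19} = 1350851717672992089/5242880000000000000000000.
Summing the indicators: E[X] = Σ_H E[X_H] = 262144000000000000000000 · p^{19} = 262144000000000000000000 · 1350851717672992089/5242880000000000000000000 = 1350851717672992089/20.
Numerically: E[X] ≈ 6.75426e+16.

E[X] = 262144000000000000000000 · (9/20)^{19} = 1350851717672992089/20 ≈ 6.75426e+16.


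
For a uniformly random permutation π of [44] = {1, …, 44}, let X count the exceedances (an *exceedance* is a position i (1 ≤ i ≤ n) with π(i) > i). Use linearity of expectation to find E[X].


Write X = Σ_{i=1}^{44} X_i, where X_i = 1_{π(i) > i}.
For each fixed i, π(i) is uniform over {1, …, 44} (marginal of a uniform permutation), so P[π(i) > i] = (n − i)/n. Summing: Σ_{i=1}^{44} (n − i)/n = (0 + 1 + … + 43)/44 = 44(44 − 1)/(2·44) = (44 − 1)/2.
Hence E[X] = Σ_{i=1}^{44} (44 − i)/44 = 43/2 ≈ 21.500000.

E[X] = 43/2 = 21.500000.


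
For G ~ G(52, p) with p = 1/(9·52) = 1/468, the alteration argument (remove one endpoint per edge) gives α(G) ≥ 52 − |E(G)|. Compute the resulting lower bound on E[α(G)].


E[|E(G)|] = C(52, 2)·p = 1326 · (1/468) = 17/6.
E[α(G)] ≥ n − E[|E(G)|] = 52 − 17/6 = 295/6.
Numerically: ≈ 49.167.
(This is only a lower bound; the true E[α(G)] may be larger.)

E[α(G)] ≥ 295/6 ≈ 49.167.


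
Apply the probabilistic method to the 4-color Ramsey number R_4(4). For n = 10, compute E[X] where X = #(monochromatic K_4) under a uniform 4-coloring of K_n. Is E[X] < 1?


E[X] = C(10, 4) · 4^{1 − 6} = 210 · 4^{−5} = 210/1024.
As a reduced fraction: E[X] = 105/512 ≈ 0.2050781.
Is E[X] < 1? YES.
Since E[X] < 1, there exists a 4-coloring of K_{10} with no monochromatic K_4; hence R_4(4) > 10.

E[X] = 105/512 ≈ 0.2050781; E[X] < 1, so R_4(4) > 10.


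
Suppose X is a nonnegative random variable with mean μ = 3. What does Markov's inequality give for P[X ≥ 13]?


μ = E[X] = 3, a = 13.
Markov: P[X ≥ 13] ≤ μ/a = (3)/13 = 3/13.
Numerically: ≈ 0.231.
(Since a = 13 > μ = 3.000, the bound 3/13 is < 1 and informative.)

P[X ≥ 13] ≤ 3/13 ≈ 0.231.


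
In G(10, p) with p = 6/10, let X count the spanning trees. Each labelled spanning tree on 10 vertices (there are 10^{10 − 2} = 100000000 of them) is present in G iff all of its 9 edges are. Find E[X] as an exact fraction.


K_10 has 10^{10 − 2} = 100000000 labelled spanning trees.
For each such spanning tree H, let X_H = 1 if all 9 edges of H are present in G. Then P[X_H = 1] = p^{9} = (3/5)^{9} = 19683/1953125.
By linearity of expectation: E[X] = Σ_H E[X_H] = 100000000 · p^{9} = 100000000 · 19683/1953125 = 5038848/5.
Numerically: E[X] ≈ 1.0078e+06.

E[X] = 100000000 · (3/5)^{9} = 5038848/5 ≈ 1.0078e+06.


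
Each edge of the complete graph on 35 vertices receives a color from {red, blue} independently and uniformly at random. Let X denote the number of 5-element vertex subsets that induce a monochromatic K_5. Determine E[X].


Let X = Σ_S X_S over the C(35, 5) = 324632 subsets S of size 5, where X_S = 1 if the K_5 on S is monochromatic.
For a fixed S, the K_5 on S has C(5, 2) = 10 edges. P[all 10 edges red] = (1/2)^10, and likewise for blue, so P[monochromatic] = 2·(1/2)^10 = 2^{1 − 10} = 1/512.
Summing: E[X] = C(35, 5) · 2^{1 − 10} = 324632 · 1/512 = 40579/64.
Numerically: E[X] ≈ 634.04688.

E[X] = C(35,5)·2^(1−C(5,2)) = 40579/64 ≈ 634.04688.


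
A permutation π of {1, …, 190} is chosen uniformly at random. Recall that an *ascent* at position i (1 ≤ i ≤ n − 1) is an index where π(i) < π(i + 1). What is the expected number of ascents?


Write X = Σ X_I over i = 1, …, 189, with X_I the indicator of one ascent.
There are 189 indicators.
For each fixed i, the pair (π(i), π(i+1)) is a uniformly random ordered pair of distinct values from {1, …, 190}; by symmetry P[π(i) < π(i+1)] = 1/2.
By linearity: E[X] = 189 · (1/2) = (190 − 1) · (1/2) = 189/2 ≈ 94.50000.

E[X] = 189/2 = 94.50000.


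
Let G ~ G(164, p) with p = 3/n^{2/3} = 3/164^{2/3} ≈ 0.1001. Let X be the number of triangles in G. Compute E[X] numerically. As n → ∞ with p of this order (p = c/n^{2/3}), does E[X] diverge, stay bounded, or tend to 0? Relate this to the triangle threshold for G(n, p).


Number of potential triangles: C(164, 3) = 721764.
Each occurs with probability p³ ≈ (0.1001)³ ≈ 1.003867e-03.
By linearity: E[X] = C(164, 3)·p³ ≈ 721764 · 1.003867e-03 ≈ 724.5549.
Since α = 2/3 < 1, p = c/n^{2/3} ≫ 1/n is above the triangle threshold p ~ 1/n. Asymptotically E[X] ~ (c³/6)·n^{3(1−α)} = (3³/6)·n^{1} → ∞; triangles are abundant w.h.p.

E[X] ≈ 724.5549; in regime p = Θ(1/n^{2/3}) E[X] diverges (above the triangle threshold p ~ 1/n).


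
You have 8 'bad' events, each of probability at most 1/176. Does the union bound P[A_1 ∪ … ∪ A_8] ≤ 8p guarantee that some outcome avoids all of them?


Union bound: P[∪_{i=1}^{8} A_i] ≤ Σ_i P[A_i] ≤ 8·p = 8·(1/176) = 1/22.
Numerically: 1/22 ≈ 0.045.
Is 1/22 < 1? YES.
Since P[∪ A_i] ≤ 1/22 < 1, the complement has P[∩ A_i^c] ≥ 1 − 1/22 = 21/22 > 0, so some outcome avoids every A_i.

8·p = 1/22 ≈ 0.045; existence CERTIFIED by the union bound.


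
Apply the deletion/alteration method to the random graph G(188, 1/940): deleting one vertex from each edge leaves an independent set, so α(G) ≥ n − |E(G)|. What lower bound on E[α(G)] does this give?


E[|E(G)|] = C(188, 2)·p = 17578 · (1/940) = 187/10.
E[α(G)] ≥ n − E[|E(G)|] = 188 − 187/10 = 1693/10.
Numerically: ≈ 169.300000.
(This is only a lower bound; the true E[α(G)] may be larger.)

E[α(G)] ≥ 1693/10 ≈ 169.300000.


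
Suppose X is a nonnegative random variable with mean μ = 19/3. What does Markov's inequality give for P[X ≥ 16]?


μ = E[X] = 19/3, a = 16.
Markov: P[X ≥ 16] ≤ μ/a = (19/3)/16 = 19/48.
Numerically: ≈ 0.395833.
(Since a = 16 > μ = 6.333333, the bound 19/48 is < 1 and informative.)

P[X ≥ 16] ≤ 19/48 ≈ 0.395833.


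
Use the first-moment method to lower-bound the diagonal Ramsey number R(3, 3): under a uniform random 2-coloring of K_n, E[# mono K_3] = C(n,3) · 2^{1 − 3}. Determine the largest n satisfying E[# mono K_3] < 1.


We need C(n, 3) · 2^{1 − 3} < 1, i.e. C(n, 3) < 2^{3 − 1} = 4.
Check values of n near the boundary:
  n = 3: C(3, 3) = 1; 1 < 4? YES
  n = 4: C(4, 3) = 4; 4 < 4? NO
The largest n with C(n, 3) < 4 is n = 3 (where E[X] = 1/4 ≈ 0.2500000). Hence R(3, 3) > 3, i.e. R(3, 3) ≥ 4.

Largest n = 3; hence R(3, 3) > 3.


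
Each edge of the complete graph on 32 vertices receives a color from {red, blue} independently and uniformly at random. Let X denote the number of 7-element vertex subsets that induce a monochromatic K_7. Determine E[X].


Let X = Σ_S X_S over the C(32, 7) = 3365856 subsets S of size 7, where X_S = 1 if the K_7 on S is monochromatic.
For a fixed S, the K_7 on S has C(7, 2) = 21 edges. P[all 21 edges red] = (1/2)^21, and likewise for blue, so P[monochromatic] = 2·(1/2)^21 = 2^{1 − 21} = 1/1048576.
By linearity of expectation: E[X] = C(32, 7) · 2^{1 − 21} = 3365856 · 1/1048576 = 105183/32768.
Numerically: E[X] ≈ 3.2099.

E[X] = C(32,7)·2^(1−C(7,2)) = 105183/32768 ≈ 3.2099.


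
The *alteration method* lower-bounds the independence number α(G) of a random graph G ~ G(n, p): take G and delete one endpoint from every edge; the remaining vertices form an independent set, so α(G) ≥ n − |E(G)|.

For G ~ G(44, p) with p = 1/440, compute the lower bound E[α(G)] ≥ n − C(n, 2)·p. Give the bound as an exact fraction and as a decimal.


E[|E(G)|] = C(44, 2)·p = 946 · (1/440) = 43/20.
E[α(G)] ≥ n − E[|E(G)|] = 44 − 43/20 = 837/20.
Numerically: ≈ 41.8500.
(This is only a lower bound; the true E[α(G)] may be larger.)

E[α(G)] ≥ 837/20 ≈ 41.8500.


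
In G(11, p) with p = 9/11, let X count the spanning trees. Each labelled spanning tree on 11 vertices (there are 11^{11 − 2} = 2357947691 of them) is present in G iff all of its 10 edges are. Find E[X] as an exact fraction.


K_11 has 11^{11 − 2} = 2357947691 labelled spanning trees.
For each such spanning tree H, let X_H = 1 if all 10 edges of H are present in G. Then P[X_H = 1] = p^{10} = (9/11)^{10} = 3486784401/25937424601.
By linearity: E[X] = Σ_H E[X_H] = 2357947691 · p^{10} = 2357947691 · 3486784401/25937424601 = 3486784401/11.
Numerically: E[X] ≈ 3.17e+08.

E[X] = 2357947691 · (9/11)^{10} = 3486784401/11 ≈ 3.17e+08.


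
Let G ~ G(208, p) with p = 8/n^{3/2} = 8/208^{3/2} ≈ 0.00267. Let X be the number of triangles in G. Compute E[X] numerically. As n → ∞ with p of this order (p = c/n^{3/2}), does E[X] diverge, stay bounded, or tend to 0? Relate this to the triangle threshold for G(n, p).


Number of potential triangles: C(208, 3) = 1478256.
Each occurs with probability p³ ≈ (0.00267)³ ≈ 1.89664e-08.
By linearity: E[X] = C(208, 3)·p³ ≈ 1478256 · 1.89664e-08 ≈ 0.028.
Since α = 3/2 > 1, p = c/n^{3/2} = o(1/n) is below the triangle threshold p ~ 1/n. Asymptotically E[X] ~ (c³/6)·n^{3(1−α)} = (8³/6)·n^{-1.5} → 0, so by Markov's inequality G has no triangles w.h.p.

E[X] ≈ 0.028; in regime p = Θ(1/n^{3/2}) E[X] tends to 0 (below the triangle threshold p ~ 1/n).


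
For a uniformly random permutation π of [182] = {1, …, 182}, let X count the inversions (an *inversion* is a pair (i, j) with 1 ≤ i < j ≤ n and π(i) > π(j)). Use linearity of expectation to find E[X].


Write X = Σ X_I over the C(182, 2) = 16471 pairs i < j, with X_I the indicator of one inversion.
There are 16471 indicators.
For each fixed pair i < j, the values π(i) and π(j) are two distinct elements of {1, …, 182} in uniformly random order; by symmetry P[π(i) > π(j)] = 1/2.
By linearity: E[X] = 16471 · (1/2) = C(182, 2) · (1/2) = 16471/2 = 16471/2 ≈ 8235.50000.

E[X] = 16471/2 = 8235.50000.


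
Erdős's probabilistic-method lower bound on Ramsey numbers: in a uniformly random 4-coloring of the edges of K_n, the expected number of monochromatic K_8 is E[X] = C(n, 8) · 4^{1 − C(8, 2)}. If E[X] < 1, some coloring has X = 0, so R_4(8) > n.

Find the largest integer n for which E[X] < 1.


We need C(n, 8) · 4^{1 − 28} < 1, i.e. C(n, 8) < 4^{28 − 1} = 18014398509481984.
Check values of n near the boundary:
  n = 407: C(407, 8) = 17424959239309050; 17424959239309050 < 18014398509481984? YES
  n = 408: C(408, 8) = 17773458424095231; 17773458424095231 < 18014398509481984? YES
  n = 409: C(409, 8) = 18128041135797879; 18128041135797879 < 18014398509481984? NO
The largest n with C(n, 8) < 18014398509481984 is n = 408 (where E[X] = 17773458424095231/18014398509481984 ≈ 0.9866251). Hence R_4(8) > 408, i.e. R_4(8) ≥ 409.

Largest n = 408; hence R_4(8) > 408.


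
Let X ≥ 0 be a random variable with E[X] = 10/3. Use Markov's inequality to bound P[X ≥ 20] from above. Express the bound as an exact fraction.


μ = E[X] = 10/3, a = 20.
Markov: P[X ≥ 20] ≤ μ/a = (10/3)/20 = 1/6.
Numerically: ≈ 0.1667.
(Since a = 20 > μ = 3.3333, the bound 1/6 is < 1 and informative.)

P[X ≥ 20] ≤ 1/6 ≈ 0.1667.


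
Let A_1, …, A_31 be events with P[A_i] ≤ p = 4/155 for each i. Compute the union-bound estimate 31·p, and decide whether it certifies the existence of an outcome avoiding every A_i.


Union bound: P[∪_{i=1}^{31} A_i] ≤ Σ_i P[A_i] ≤ 31·p = 31·(4/155) = 4/5.
Numerically: 4/5 ≈ 0.800000.
Is 4/5 < 1? YES.
Since P[∪ A_i] ≤ 4/5 < 1, the complement has P[∩ A_i^c] ≥ 1 − 4/5 = 1/5 > 0, so some outcome avoids every A_i.

31·p = 4/5 ≈ 0.800000; existence CERTIFIED by the union bound.


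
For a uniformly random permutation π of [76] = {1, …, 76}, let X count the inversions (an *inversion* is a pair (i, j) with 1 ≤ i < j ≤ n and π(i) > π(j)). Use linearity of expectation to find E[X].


Write X = Σ X_I over the C(76, 2) = 2850 pairs i < j, with X_I the indicator of one inversion.
There are 2850 indicators.
For each fixed pair i < j, the values π(i) and π(j) are two distinct elements of {1, …, 76} in uniformly random order; by symmetry P[π(i) > π(j)] = 1/2.
By linearity: E[X] = 2850 · (1/2) = C(76, 2) · (1/2) = 2850/2 = 1425 ≈ 1425.000000.

E[X] = 1425 = 1425.000000.


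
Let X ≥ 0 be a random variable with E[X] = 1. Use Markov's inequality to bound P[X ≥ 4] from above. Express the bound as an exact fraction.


μ = E[X] = 1, a = 4.
Markov: P[X ≥ 4] ≤ μ/a = (1)/4 = 1/4.
Numerically: ≈ 0.250000.
(Since a = 4 > μ = 1.000000, the bound 1/4 is < 1 and informative.)

P[X ≥ 4] ≤ 1/4 ≈ 0.250000.


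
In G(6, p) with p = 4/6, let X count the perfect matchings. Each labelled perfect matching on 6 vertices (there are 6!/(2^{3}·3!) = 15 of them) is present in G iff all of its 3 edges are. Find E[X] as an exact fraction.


K_6 has 6!/(2^{3}·3!) = 15 labelled perfect matchings.
For each such perfect matching H, let X_H = 1 if all 3 edges of H are present in G. Then P[X_H = 1] = p^{3} = (2/3)^{3} = 8/27.
By linearity of expectation: E[X] = Σ_H E[X_H] = 15 · p^{3} = 15 · 8/27 = 40/9.
Numerically: E[X] ≈ 4.44444.

E[X] = 15 · (2/3)^{3} = 40/9 ≈ 4.44444.


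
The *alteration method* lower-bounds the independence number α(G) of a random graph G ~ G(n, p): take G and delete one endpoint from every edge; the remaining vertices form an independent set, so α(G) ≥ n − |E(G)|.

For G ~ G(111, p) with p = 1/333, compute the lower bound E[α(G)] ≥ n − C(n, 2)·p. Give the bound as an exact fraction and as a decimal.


E[|E(G)|] = C(111, 2)·p = 6105 · (1/333) = 55/3.
E[α(G)] ≥ n − E[|E(G)|] = 111 − 55/3 = 278/3.
Numerically: ≈ 92.667.
(This is only a lower bound; the true E[α(G)] may be larger.)

E[α(G)] ≥ 278/3 ≈ 92.667.


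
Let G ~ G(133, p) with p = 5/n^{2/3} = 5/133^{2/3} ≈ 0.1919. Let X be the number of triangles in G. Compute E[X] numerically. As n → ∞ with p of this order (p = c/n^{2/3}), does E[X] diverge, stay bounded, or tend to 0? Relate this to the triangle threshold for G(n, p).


Number of potential triangles: C(133, 3) = 383306.
Each occurs with probability p³ ≈ (0.1919)³ ≈ 7.0665385e-03.
By linearity: E[X] = C(133, 3)·p³ ≈ 383306 · 7.0665385e-03 ≈ 2708.64662.
Since α = 2/3 < 1, p = c/n^{2/3} ≫ 1/n is above the triangle threshold p ~ 1/n. Asymptotically E[X] ~ (c³/6)·n^{3(1−α)} = (5³/6)·n^{1} → ∞; triangles are abundant w.h.p.

E[X] ≈ 2708.64662; in regime p = Θ(1/n^{2/3}) E[X] diverges (above the triangle threshold p ~ 1/n).


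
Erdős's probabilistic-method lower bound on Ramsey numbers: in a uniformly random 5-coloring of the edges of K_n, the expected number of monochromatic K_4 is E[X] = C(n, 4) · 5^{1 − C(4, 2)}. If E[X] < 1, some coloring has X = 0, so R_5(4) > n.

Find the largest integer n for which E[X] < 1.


We need C(n, 4) · 5^{1 − 6} < 1, i.e. C(n, 4) < 5^{6 − 1} = 3125.
Check values of n near the boundary:
  n = 12: C(12, 4) = 495; 495 < 3125? YES
  n = 13: C(13, 4) = 715; 715 < 3125? YES
  n = 14: C(14, 4) = 1001; 1001 < 3125? YES
  n = 15: C(15, 4) = 1365; 1365 < 3125? YES
  n = 16: C(16, 4) = 1820; 1820 < 3125? YES
  n = 17: C(17, 4) = 2380; 2380 < 3125? YES
  n = 18: C(18, 4) = 3060; 3060 < 3125? YES
  n = 19: C(19, 4) = 3876; 3876 < 3125? NO
The largest n with C(n, 4) < 3125 is n = 18 (where E[X] = 612/625 ≈ 0.97920). Hence R_5(4) > 18, i.e. R_5(4) ≥ 19.

Largest n = 18; hence R_5(4) > 18.


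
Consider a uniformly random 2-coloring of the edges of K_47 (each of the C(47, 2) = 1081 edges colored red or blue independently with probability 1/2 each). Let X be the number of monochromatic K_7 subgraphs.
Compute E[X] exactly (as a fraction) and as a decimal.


Let X = Σ_S X_S over the C(47, 7) = 62891499 subsets S of size 7, where X_S = 1 if the K_7 on S is monochromatic.
For a fixed S, the K_7 on S has C(7, 2) = 21 edges. P[all 21 edges red] = (1/2)^21, and likewise for blue, so P[monochromatic] = 2·(1/2)^21 = 2^{1 − 21} = 1/1048576.
Summing: E[X] = C(47, 7) · 2^{1 − 21} = 62891499 · 1/1048576 = 62891499/1048576.
Numerically: E[X] ≈ 59.978007.

E[X] = C(47,7)·2^(1−C(7,2)) = 62891499/1048576 ≈ 59.978007.


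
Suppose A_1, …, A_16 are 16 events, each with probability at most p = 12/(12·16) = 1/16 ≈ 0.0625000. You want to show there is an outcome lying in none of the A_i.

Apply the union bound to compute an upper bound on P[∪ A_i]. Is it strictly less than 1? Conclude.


Union bound: P[∪_{i=1}^{16} A_i] ≤ Σ_i P[A_i] ≤ 16·p = 16·(1/16) = 1.
Numerically: 1 ≈ 1.0000000.
Is 1 < 1? NO.
Since the bound 1 is ≥ 1, the union bound is uninformative here; it does NOT by itself certify existence.

16·p = 1 ≈ 1.0000000; existence NOT certified by the union bound.


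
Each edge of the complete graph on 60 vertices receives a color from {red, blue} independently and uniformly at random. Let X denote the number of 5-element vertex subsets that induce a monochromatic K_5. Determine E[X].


Let X = Σ_S X_S over the C(60, 5) = 5461512 subsets S of size 5, where X_S = 1 if the K_5 on S is monochromatic.
For a fixed S, the K_5 on S has C(5, 2) = 10 edges. P[all 10 edges red] = (1/2)^10, and likewise for blue, so P[monochromatic] = 2·(1/2)^10 = 2^{1 − 10} = 1/512.
Summing: E[X] = C(60, 5) · 2^{1 − 10} = 5461512 · 1/512 = 682689/64.
Numerically: E[X] ≈ 10667.01562.

E[X] = C(60,5)·2^(1−C(5,2)) = 682689/64 ≈ 10667.01562.


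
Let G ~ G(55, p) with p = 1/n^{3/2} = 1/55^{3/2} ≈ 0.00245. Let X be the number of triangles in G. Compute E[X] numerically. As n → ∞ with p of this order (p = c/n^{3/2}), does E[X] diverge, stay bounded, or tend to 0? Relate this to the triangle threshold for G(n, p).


Number of potential triangles: C(55, 3) = 26235.
Each occurs with probability p³ ≈ (0.00245)³ ≈ 1.47356e-08.
By linearity: E[X] = C(55, 3)·p³ ≈ 26235 · 1.47356e-08 ≈ 0.000.
Since α = 3/2 > 1, p = c/n^{3/2} = o(1/n) is below the triangle threshold p ~ 1/n. Asymptotically E[X] ~ (c³/6)·n^{3(1−α)} = (1³/6)·n^{-1.5} → 0, so by Markov's inequality G has no triangles w.h.p.

E[X] ≈ 0.000; in regime p = Θ(1/n^{3/2}) E[X] tends to 0 (below the triangle threshold p ~ 1/n).


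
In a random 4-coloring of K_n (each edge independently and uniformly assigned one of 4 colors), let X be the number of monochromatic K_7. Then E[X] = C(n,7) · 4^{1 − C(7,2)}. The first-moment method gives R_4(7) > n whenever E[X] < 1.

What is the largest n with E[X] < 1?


We need C(n, 7) · 4^{1 − 21} < 1, i.e. C(n, 7) < 4^{21 − 1} = 1099511627776.
Check values of n near the boundary:
  n = 176: C(176, 7) = 919790691600; 919790691600 < 1099511627776? YES
  n = 177: C(177, 7) = 957664425960; 957664425960 < 1099511627776? YES
  n = 178: C(178, 7) = 996867063280; 996867063280 < 1099511627776? YES
  n = 179: C(179, 7) = 1037437234460; 1037437234460 < 1099511627776? YES
  n = 180: C(180, 7) = 1079414463600; 1079414463600 < 1099511627776? YES
  n = 181: C(181, 7) = 1122839183400; 1122839183400 < 1099511627776? NO
The largest n with C(n, 7) < 1099511627776 is n = 180 (where E[X] = 67463403975/68719476736 ≈ 0.98172). Hence R_4(7) > 180, i.e. R_4(7) ≥ 181.

Largest n = 180; hence R_4(7) > 180.


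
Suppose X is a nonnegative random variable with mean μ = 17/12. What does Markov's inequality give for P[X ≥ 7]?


μ = E[X] = 17/12, a = 7.
Markov: P[X ≥ 7] ≤ μ/a = (17/12)/7 = 17/84.
Numerically: ≈ 0.2024.
(Since a = 7 > μ = 1.4167, the bound 17/84 is < 1 and informative.)

P[X ≥ 7] ≤ 17/84 ≈ 0.2024.


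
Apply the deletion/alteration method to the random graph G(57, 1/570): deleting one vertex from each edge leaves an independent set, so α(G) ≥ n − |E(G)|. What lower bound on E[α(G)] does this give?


E[|E(G)|] = C(57, 2)·p = 1596 · (1/570) = 14/5.
E[α(G)] ≥ n − E[|E(G)|] = 57 − 14/5 = 271/5.
Numerically: ≈ 54.20000.
(This is only a lower bound; the true E[α(G)] may be larger.)

E[α(G)] ≥ 271/5 ≈ 54.20000.


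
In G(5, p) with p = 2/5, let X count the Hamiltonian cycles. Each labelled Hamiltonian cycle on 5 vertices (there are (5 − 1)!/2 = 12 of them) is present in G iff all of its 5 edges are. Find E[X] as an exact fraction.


K_5 has (5 − 1)!/2 = 12 labelled Hamiltonian cycles.
For each such Hamiltonian cycle H, let X_H = 1 if all 5 edges of H are present in G. Then P[X_H = 1] = p^{5} = (2/5)^{5} = 32/3125.
Summing the indicators: E[X] = Σ_H E[X_H] = 12 · p^{5} = 12 · 32/3125 = 384/3125.
Numerically: E[X] ≈ 0.12288.

E[X] = 12 · (2/5)^{5} = 384/3125 ≈ 0.12288.


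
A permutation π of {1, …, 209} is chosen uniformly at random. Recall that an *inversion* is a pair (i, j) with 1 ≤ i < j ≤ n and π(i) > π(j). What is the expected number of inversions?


Write X = Σ X_I over the C(209, 2) = 21736 pairs i < j, with X_I the indicator of one inversion.
There are 21736 indicators.
For each fixed pair i < j, the values π(i) and π(j) are two distinct elements of {1, …, 209} in uniformly random order; by symmetry P[π(i) > π(j)] = 1/2.
By linearity: E[X] = 21736 · (1/2) = C(209, 2) · (1/2) = 21736/2 = 10868 ≈ 10868.00000.

E[X] = 10868 = 10868.00000.


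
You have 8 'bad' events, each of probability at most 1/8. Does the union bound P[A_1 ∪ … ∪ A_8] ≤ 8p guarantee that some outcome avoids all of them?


Union bound: P[∪_{i=1}^{8} A_i] ≤ Σ_i P[A_i] ≤ 8·p = 8·(1/8) = 1.
Numerically: 1 ≈ 1.0000.
Is 1 < 1? NO.
Since the bound 1 is ≥ 1, the union bound is uninformative here; it does NOT by itself certify existence.

8·p = 1 ≈ 1.0000; existence NOT certified by the union bound.


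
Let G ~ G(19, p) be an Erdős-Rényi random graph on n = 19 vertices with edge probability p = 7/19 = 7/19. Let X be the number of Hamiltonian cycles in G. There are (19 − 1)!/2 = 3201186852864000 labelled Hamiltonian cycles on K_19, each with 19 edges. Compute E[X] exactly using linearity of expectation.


K_19 has (19 − 1)!/2 = 3201186852864000 labelled Hamiltonian cycles.
For each such Hamiltonian cycle H, let X_H = 1 if all 19 edges of H are present in G. Then P[X_H = 1] = p^{19} = (7/19)^{19} = 11398895185373143/1978419655660313589123979.
By linearity: E[X] = Σ_H E[X_H] = 3201186852864000 · p^{19} = 3201186852864000 · 11398895185373143/1978419655660313589123979 = 36489993404591253525678231552000/1978419655660313589123979.
Numerically: E[X] ≈ 1.8444e+07.

E[X] = 3201186852864000 · (7/19)^{19} = 36489993404591253525678231552000/1978419655660313589123979 ≈ 1.8444e+07.


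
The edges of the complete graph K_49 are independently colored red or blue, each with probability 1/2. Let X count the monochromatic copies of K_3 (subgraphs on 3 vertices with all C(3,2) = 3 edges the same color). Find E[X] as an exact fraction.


Let X = Σ_S X_S over the C(49, 3) = 18424 subsets S of size 3, where X_S = 1 if the K_3 on S is monochromatic.
For a fixed S, the K_3 on S has C(3, 2) = 3 edges. P[all 3 edges red] = (1/2)^3, and likewise for blue, so P[monochromatic] = 2·(1/2)^3 = 2^{1 − 3} = 1/4.
Summing: E[X] = C(49, 3) · 2^{1 − 3} = 18424 · 1/4 = 4606.
Numerically: E[X] ≈ 4606.0000.

E[X] = C(49,3)·2^(1−C(3,2)) = 4606 ≈ 4606.0000.


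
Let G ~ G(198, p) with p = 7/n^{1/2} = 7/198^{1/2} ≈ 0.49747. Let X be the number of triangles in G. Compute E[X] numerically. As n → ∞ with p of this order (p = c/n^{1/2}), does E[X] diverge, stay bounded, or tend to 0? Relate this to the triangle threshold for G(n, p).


Number of potential triangles: C(198, 3) = 1274196.
Each occurs with probability p³ ≈ (0.49747)³ ≈ 1.2311085e-01.
By linearity: E[X] = C(198, 3)·p³ ≈ 1274196 · 1.2311085e-01 ≈ 156867.35436.
Since α = 1/2 < 1, p = c/n^{1/2} ≫ 1/n is above the triangle threshold p ~ 1/n. Asymptotically E[X] ~ (c³/6)·n^{3(1−α)} = (7³/6)·n^{1.5} → ∞; triangles are abundant w.h.p.

E[X] ≈ 156867.35436; in regime p = Θ(1/n^{1/2}) E[X] diverges (above the triangle threshold p ~ 1/n).
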